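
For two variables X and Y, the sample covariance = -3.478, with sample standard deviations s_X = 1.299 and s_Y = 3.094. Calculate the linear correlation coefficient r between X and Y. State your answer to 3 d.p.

-0.865

r = Cov(X,Y) / (s_X · s_Y) = -3.478 / (1.299 × 3.094)
  = -3.478 / 4.0191 ≈ -0.865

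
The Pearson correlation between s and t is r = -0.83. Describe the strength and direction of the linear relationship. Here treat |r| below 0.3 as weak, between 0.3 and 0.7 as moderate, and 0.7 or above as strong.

r = -0.83 < 0 so the relationship is negative.
|r| = 0.83, which falls in the strong range.

strong negative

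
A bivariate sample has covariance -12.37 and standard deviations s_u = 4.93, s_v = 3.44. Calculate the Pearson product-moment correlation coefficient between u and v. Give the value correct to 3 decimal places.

r = Cov(u,v) / (s_u · s_v) = -12.37 / (4.93 × 3.44)
  = -12.37 / 16.9592 ≈ -0.729

-0.729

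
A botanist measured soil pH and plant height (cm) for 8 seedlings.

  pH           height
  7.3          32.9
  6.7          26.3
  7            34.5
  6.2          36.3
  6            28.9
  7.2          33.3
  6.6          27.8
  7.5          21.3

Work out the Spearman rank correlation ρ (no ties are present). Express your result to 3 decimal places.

Rank pH: 7, 4, 5, 2, 1, 6, 3, 8
Rank height: 5, 2, 7, 8, 4, 6, 3, 1
d = rank(pH) − rank(height): 2, 2, -2, -6, -3, 0, 0, 7; Σd² = 106
ρ = 1 − 6Σd² / [n(n²−1)] = 1 − 6×106 / (8×63) = 1 − 636/504 ≈ -0.262

-0.262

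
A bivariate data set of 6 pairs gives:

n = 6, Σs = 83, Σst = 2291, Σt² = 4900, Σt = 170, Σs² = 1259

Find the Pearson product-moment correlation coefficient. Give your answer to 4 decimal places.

r = (nΣst − ΣsΣt) / √[(nΣs² − (Σs)²)(nΣt² − (Σt)²)]
Numerator: 6×2291 − 83×170 = -364
Denominator: √[(7554 − 6889)(29400 − 28900)] = √[665 × 500] = 576.6281
r = -364 / 576.6281 ≈ -0.6313

-0.6313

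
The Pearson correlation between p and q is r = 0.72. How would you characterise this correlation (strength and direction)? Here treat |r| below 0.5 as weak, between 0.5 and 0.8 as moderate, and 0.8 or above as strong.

moderate positive

r = 0.72 > 0 so the relationship is positive.
|r| = 0.72, which falls in the moderate range.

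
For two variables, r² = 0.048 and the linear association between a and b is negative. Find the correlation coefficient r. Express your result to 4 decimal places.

-0.2191

|r| = √0.048 = 0.2191
The association is negative, so r = −0.2191.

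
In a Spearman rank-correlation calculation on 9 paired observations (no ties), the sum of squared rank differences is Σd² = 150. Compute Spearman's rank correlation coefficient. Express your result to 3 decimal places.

-0.250

ρ = 1 − 6Σd² / [n(n²−1)] = 1 − 6×150 / (9×80)
  = 1 − 900/720 = 1 − 1.2500 ≈ -0.250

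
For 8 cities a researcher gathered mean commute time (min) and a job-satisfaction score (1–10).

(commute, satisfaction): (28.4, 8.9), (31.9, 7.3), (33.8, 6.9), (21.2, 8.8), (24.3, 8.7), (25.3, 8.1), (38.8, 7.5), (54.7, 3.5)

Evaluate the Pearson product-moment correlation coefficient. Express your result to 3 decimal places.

n = 8, Σx = 258.4, Σy = 59.7, Σx² = 9144.16, Σy² = 467.35, Σxy = 1804.2
nΣxy − ΣxΣy = 14433.6 − 15426.48 = -992.88
nΣx² − (Σx)² = 73153.28 − 66770.56 = 6382.72; nΣy² − (Σy)² = 3738.8 − 3564.09 = 174.71
r = -992.88 / √(6382.72 × 174.71) = -992.88 / 1055.9948 ≈ -0.940

-0.940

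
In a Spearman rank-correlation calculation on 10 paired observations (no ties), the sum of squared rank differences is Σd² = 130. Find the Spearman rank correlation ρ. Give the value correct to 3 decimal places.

ρ = 1 − 6Σd² / [n(n²−1)] = 1 − 6×130 / (10×99)
  = 1 − 780/990 = 1 − 0.7879 ≈ 0.212

0.212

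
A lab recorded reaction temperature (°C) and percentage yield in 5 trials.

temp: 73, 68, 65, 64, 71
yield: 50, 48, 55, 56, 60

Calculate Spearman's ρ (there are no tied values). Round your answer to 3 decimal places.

-0.200

Rank temp: 5, 3, 2, 1, 4
Rank yield: 2, 1, 3, 4, 5
d = rank(temp) − rank(yield): 3, 2, -1, -3, -1; Σd² = 24
ρ = 1 − 6Σd² / [n(n²−1)] = 1 − 6×24 / (5×24) = 1 − 144/120 ≈ -0.200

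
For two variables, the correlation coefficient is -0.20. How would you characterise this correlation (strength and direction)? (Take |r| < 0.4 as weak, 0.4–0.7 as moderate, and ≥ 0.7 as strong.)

weak negative

r = -0.20 < 0 so the relationship is negative.
|r| = 0.20, which falls in the weak range.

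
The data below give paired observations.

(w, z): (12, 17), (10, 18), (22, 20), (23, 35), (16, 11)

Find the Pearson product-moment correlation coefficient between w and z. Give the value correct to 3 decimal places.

0.618

n = 5, Σw = 83, Σz = 101, Σw² = 1513, Σz² = 2359, Σwz = 1805
nΣwz − ΣwΣz = 9025 − 8383 = 642
nΣw² − (Σw)² = 7565 − 6889 = 676; nΣz² − (Σz)² = 11795 − 10201 = 1594
r = 642 / √(676 × 1594) = 642 / 1038.0482 ≈ 0.618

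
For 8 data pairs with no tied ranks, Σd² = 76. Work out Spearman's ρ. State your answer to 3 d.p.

ρ = 1 − 6Σd² / [n(n²−1)] = 1 − 6×76 / (8×63)
  = 1 − 456/504 = 1 − 0.9048 ≈ 0.095

0.095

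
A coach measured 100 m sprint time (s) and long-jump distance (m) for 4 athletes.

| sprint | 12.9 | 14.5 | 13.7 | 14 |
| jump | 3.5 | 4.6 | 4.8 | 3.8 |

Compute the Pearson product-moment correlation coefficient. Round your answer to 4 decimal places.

n = 4, Σx = 55.1, Σy = 16.7, Σx² = 760.35, Σy² = 70.89, Σxy = 230.81
nΣxy − ΣxΣy = 923.24 − 920.17 = 3.07
nΣx² − (Σx)² = 3041.4 − 3036.01 = 5.39; nΣy² − (Σy)² = 283.56 − 278.89 = 4.67
r = 3.07 / √(5.39 × 4.67) = 3.07 / 5.0171 ≈ 0.6119

0.6119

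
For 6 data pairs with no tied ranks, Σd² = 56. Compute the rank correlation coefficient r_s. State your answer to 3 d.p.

ρ = 1 − 6Σd² / [n(n²−1)] = 1 − 6×56 / (6×35)
  = 1 − 336/210 = 1 − 1.6000 ≈ -0.600

-0.600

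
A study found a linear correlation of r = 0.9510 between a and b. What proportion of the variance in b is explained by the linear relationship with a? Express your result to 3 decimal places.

0.904

r² = (0.9510)² = 0.904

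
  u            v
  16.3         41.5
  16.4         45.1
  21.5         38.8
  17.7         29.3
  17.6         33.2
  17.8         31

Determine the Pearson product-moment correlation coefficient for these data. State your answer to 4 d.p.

-0.1622

n = 6, Σu = 107.3, Σv = 218.9, Σu² = 1936.79, Σv² = 8183.43, Σuv = 3905.02
nΣuv − ΣuΣv = 23430.12 − 23487.97 = -57.85
nΣu² − (Σu)² = 11620.74 − 11513.29 = 107.45; nΣv² − (Σv)² = 49100.58 − 47917.21 = 1183.37
r = -57.85 / √(107.45 × 1183.37) = -57.85 / 356.5853 ≈ -0.1622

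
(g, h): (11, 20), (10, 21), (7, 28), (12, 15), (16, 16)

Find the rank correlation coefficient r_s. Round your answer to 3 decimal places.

-0.900

Rank g: 3, 2, 1, 4, 5
Rank h: 3, 4, 5, 1, 2
d = rank(g) − rank(h): 0, -2, -4, 3, 3; Σd² = 38
ρ = 1 − 6Σd² / [n(n²−1)] = 1 − 6×38 / (5×24) = 1 − 228/120 ≈ -0.900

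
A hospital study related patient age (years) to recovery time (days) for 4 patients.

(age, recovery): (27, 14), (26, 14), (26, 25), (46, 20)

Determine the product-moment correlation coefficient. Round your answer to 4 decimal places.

0.1959

n = 4, Σx = 125, Σy = 73, Σx² = 4197, Σy² = 1417, Σxy = 2312
nΣxy − ΣxΣy = 9248 − 9125 = 123
nΣx² − (Σx)² = 16788 − 15625 = 1163; nΣy² − (Σy)² = 5668 − 5329 = 339
r = 123 / √(1163 × 339) = 123 / 627.8989 ≈ 0.1959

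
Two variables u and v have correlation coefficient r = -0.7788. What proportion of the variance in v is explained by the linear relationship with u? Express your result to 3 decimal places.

r² = (-0.7788)² = 0.607

0.607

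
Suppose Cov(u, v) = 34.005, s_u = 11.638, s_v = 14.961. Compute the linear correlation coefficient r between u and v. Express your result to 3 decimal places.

r = Cov(u,v) / (s_u · s_v) = 34.005 / (11.638 × 14.961)
  = 34.005 / 174.1161 ≈ 0.195

0.195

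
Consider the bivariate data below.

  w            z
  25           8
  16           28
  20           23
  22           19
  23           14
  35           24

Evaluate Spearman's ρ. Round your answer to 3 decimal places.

-0.429

Rank w: 5, 1, 2, 3, 4, 6
Rank z: 1, 6, 4, 3, 2, 5
d = rank(w) − rank(z): 4, -5, -2, 0, 2, 1; Σd² = 50
ρ = 1 − 6Σd² / [n(n²−1)] = 1 − 6×50 / (6×35) = 1 − 300/210 ≈ -0.429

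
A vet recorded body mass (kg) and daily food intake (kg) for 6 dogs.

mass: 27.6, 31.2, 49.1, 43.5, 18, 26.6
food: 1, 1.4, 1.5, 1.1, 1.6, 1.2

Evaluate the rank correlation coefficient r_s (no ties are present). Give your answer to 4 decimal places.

Rank mass: 3, 4, 6, 5, 1, 2
Rank food: 1, 4, 5, 2, 6, 3
d = rank(mass) − rank(food): 2, 0, 1, 3, -5, -1; Σd² = 40
ρ = 1 − 6Σd² / [n(n²−1)] = 1 − 6×40 / (6×35) = 1 − 240/210 ≈ -0.1429

-0.1429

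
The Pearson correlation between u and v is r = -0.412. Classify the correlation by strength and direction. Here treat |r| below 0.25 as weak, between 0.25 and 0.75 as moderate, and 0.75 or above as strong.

moderate negative

r = -0.412 < 0 so the relationship is negative.
|r| = 0.412, which falls in the moderate range.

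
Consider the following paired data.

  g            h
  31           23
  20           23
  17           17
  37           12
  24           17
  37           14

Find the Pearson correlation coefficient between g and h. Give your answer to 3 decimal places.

n = 6, Σg = 166, Σh = 106, Σg² = 4964, Σh² = 1976, Σgh = 2832
nΣgh − ΣgΣh = 16992 − 17596 = -604
nΣg² − (Σg)² = 29784 − 27556 = 2228; nΣh² − (Σh)² = 11856 − 11236 = 620
r = -604 / √(2228 × 620) = -604 / 1175.3127 ≈ -0.514

-0.514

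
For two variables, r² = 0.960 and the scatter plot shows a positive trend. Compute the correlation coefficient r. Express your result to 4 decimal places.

|r| = √0.960 = 0.9798
The association is positive, so r = 0.9798.

0.9798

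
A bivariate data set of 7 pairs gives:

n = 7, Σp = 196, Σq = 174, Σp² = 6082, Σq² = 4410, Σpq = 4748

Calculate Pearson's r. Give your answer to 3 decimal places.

-0.552

r = (nΣpq − ΣpΣq) / √[(nΣp² − (Σp)²)(nΣq² − (Σq)²)]
Numerator: 7×4748 − 196×174 = -868
Denominator: √[(42574 − 38416)(30870 − 30276)] = √[4158 × 594] = 1571.5763
r = -868 / 1571.5763 ≈ -0.552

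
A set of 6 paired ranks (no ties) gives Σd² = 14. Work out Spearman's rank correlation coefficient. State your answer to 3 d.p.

ρ = 1 − 6Σd² / [n(n²−1)] = 1 − 6×14 / (6×35)
  = 1 − 84/210 = 1 − 0.4000 ≈ 0.600

0.600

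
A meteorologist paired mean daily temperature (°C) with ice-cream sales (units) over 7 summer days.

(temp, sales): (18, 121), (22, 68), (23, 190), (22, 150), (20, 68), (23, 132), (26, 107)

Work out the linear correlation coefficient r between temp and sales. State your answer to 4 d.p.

n = 7, Σx = 154, Σy = 836, Σx² = 3426, Σy² = 111362, Σxy = 18522
nΣxy − ΣxΣy = 129654 − 128744 = 910
nΣx² − (Σx)² = 23982 − 23716 = 266; nΣy² − (Σy)² = 779534 − 698896 = 80638
r = 910 / √(266 × 80638) = 910 / 4631.3829 ≈ 0.1965

0.1965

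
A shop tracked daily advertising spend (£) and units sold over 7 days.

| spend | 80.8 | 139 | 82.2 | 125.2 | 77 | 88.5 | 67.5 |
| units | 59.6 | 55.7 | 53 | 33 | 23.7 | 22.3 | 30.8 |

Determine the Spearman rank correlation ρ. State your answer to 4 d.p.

Rank spend: 3, 7, 4, 6, 2, 5, 1
Rank units: 7, 6, 5, 4, 2, 1, 3
d = rank(spend) − rank(units): -4, 1, -1, 2, 0, 4, -2; Σd² = 42
ρ = 1 − 6Σd² / [n(n²−1)] = 1 − 6×42 / (7×48) = 1 − 252/336 ≈ 0.2500

0.2500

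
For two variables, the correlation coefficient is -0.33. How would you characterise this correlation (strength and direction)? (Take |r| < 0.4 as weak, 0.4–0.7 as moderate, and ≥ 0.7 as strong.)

weak negative

r = -0.33 < 0 so the relationship is negative.
|r| = 0.33, which falls in the weak range.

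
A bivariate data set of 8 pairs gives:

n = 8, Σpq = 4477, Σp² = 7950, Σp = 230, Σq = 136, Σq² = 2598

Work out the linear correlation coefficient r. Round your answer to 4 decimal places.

0.9168

r = (nΣpq − ΣpΣq) / √[(nΣp² − (Σp)²)(nΣq² − (Σq)²)]
Numerator: 8×4477 − 230×136 = 4536
Denominator: √[(63600 − 52900)(20784 − 18496)] = √[10700 × 2288] = 4947.8884
r = 4536 / 4947.8884 ≈ 0.9168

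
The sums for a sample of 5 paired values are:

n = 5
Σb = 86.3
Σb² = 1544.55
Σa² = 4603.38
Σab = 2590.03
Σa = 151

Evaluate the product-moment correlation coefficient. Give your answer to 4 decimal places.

-0.3330

r = (nΣab − ΣaΣb) / √[(nΣa² − (Σa)²)(nΣb² − (Σb)²)]
Numerator: 5×2590.03 − 151×86.3 = -81.15
Denominator: √[(23016.9 − 22801)(7722.75 − 7447.69)] = √[215.9 × 275.06] = 243.6913
r = -81.15 / 243.6913 ≈ -0.3330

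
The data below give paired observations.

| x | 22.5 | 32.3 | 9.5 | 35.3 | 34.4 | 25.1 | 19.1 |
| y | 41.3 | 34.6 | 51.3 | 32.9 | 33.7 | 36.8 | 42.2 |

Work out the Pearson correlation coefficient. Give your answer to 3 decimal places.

n = 7, Σx = 178.2, Σy = 272.8, Σx² = 5064.06, Σy² = 10887.72, Σxy = 6584.53
nΣxy − ΣxΣy = 46091.71 − 48612.96 = -2521.25
nΣx² − (Σx)² = 35448.42 − 31755.24 = 3693.18; nΣy² − (Σy)² = 76214.04 − 74419.84 = 1794.2
r = -2521.25 / √(3693.18 × 1794.2) = -2521.25 / 2574.1607 ≈ -0.979

-0.979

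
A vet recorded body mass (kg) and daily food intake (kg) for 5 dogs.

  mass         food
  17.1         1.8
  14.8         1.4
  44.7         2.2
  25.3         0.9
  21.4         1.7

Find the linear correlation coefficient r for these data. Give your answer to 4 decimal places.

0.5072

n = 5, Σx = 123.3, Σy = 8, Σx² = 3607.59, Σy² = 13.74, Σxy = 208.99
nΣxy − ΣxΣy = 1044.95 − 986.4 = 58.55
nΣx² − (Σx)² = 18037.95 − 15202.89 = 2835.06; nΣy² − (Σy)² = 68.7 − 64 = 4.7
r = 58.55 / √(2835.06 × 4.7) = 58.55 / 115.4330 ≈ 0.5072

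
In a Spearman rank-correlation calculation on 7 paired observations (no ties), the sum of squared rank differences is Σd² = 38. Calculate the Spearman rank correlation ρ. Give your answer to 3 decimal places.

ρ = 1 − 6Σd² / [n(n²−1)] = 1 − 6×38 / (7×48)
  = 1 − 228/336 = 1 − 0.6786 ≈ 0.321

0.321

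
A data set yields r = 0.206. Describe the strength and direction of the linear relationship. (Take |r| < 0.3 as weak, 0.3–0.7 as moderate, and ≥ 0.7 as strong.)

weak positive

r = 0.206 > 0 so the relationship is positive.
|r| = 0.206, which falls in the weak range.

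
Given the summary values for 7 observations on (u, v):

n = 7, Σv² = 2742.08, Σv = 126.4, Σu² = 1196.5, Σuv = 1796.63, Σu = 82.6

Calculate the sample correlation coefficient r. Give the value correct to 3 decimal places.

0.956

r = (nΣuv − ΣuΣv) / √[(nΣu² − (Σu)²)(nΣv² − (Σv)²)]
Numerator: 7×1796.63 − 82.6×126.4 = 2135.77
Denominator: √[(8375.5 − 6822.76)(19194.56 − 15976.96)] = √[1552.74 × 3217.6] = 2235.1949
r = 2135.77 / 2235.1949 ≈ 0.956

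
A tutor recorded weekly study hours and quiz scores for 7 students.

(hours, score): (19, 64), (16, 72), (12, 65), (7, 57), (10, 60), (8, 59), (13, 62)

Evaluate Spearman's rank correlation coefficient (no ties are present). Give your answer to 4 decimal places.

Rank hours: 7, 6, 4, 1, 3, 2, 5
Rank score: 5, 7, 6, 1, 3, 2, 4
d = rank(hours) − rank(score): 2, -1, -2, 0, 0, 0, 1; Σd² = 10
ρ = 1 − 6Σd² / [n(n²−1)] = 1 − 6×10 / (7×48) = 1 − 60/336 ≈ 0.8214

0.8214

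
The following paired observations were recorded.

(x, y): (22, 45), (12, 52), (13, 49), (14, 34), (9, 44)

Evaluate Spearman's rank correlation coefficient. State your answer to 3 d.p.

-0.200

Rank x: 5, 2, 3, 4, 1
Rank y: 3, 5, 4, 1, 2
d = rank(x) − rank(y): 2, -3, -1, 3, -1; Σd² = 24
ρ = 1 − 6Σd² / [n(n²−1)] = 1 − 6×24 / (5×24) = 1 − 144/120 ≈ -0.200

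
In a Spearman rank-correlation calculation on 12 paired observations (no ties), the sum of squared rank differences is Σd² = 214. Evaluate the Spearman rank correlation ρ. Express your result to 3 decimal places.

ρ = 1 − 6Σd² / [n(n²−1)] = 1 − 6×214 / (12×143)
  = 1 − 1284/1716 = 1 − 0.7483 ≈ 0.252

0.252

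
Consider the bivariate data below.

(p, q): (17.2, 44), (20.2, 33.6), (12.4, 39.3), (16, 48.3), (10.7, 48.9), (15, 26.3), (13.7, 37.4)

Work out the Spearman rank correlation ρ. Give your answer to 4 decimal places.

-0.3571

Rank p: 6, 7, 2, 5, 1, 4, 3
Rank q: 5, 2, 4, 6, 7, 1, 3
d = rank(p) − rank(q): 1, 5, -2, -1, -6, 3, 0; Σd² = 76
ρ = 1 − 6Σd² / [n(n²−1)] = 1 − 6×76 / (7×48) = 1 − 456/336 ≈ -0.3571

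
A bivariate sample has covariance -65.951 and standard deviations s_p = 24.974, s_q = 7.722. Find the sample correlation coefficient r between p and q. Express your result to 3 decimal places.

-0.342

r = Cov(p,q) / (s_p · s_q) = -65.951 / (24.974 × 7.722)
  = -65.951 / 192.8492 ≈ -0.342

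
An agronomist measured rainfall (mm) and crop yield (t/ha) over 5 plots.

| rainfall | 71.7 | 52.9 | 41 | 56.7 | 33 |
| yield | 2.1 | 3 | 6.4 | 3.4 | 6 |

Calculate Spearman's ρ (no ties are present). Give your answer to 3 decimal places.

-0.800

Rank rainfall: 5, 3, 2, 4, 1
Rank yield: 1, 2, 5, 3, 4
d = rank(rainfall) − rank(yield): 4, 1, -3, 1, -3; Σd² = 36
ρ = 1 − 6Σd² / [n(n²−1)] = 1 − 6×36 / (5×24) = 1 − 216/120 ≈ -0.800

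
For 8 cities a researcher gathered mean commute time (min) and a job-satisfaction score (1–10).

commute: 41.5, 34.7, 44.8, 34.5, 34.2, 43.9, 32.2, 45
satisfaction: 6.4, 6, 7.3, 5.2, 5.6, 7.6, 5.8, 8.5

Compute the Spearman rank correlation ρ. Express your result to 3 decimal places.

0.881

Rank commute: 5, 4, 7, 3, 2, 6, 1, 8
Rank satisfaction: 5, 4, 6, 1, 2, 7, 3, 8
d = rank(commute) − rank(satisfaction): 0, 0, 1, 2, 0, -1, -2, 0; Σd² = 10
ρ = 1 − 6Σd² / [n(n²−1)] = 1 − 6×10 / (8×63) = 1 − 60/504 ≈ 0.881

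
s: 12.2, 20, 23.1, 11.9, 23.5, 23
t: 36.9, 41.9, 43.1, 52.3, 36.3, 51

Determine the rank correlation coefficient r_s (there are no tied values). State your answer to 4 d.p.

Rank s: 2, 3, 5, 1, 6, 4
Rank t: 2, 3, 4, 6, 1, 5
d = rank(s) − rank(t): 0, 0, 1, -5, 5, -1; Σd² = 52
ρ = 1 − 6Σd² / [n(n²−1)] = 1 − 6×52 / (6×35) = 1 − 312/210 ≈ -0.4857

-0.4857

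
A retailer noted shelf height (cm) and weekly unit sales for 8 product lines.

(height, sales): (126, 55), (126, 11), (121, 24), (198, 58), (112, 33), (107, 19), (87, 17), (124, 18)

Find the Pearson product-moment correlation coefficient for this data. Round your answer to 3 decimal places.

0.677

n = 8, Σx = 1001, Σy = 235, Σx² = 132535, Σy² = 9149, Σxy = 32144
nΣxy − ΣxΣy = 257152 − 235235 = 21917
nΣx² − (Σx)² = 1060280 − 1002001 = 58279; nΣy² − (Σy)² = 73192 − 55225 = 17967
r = 21917 / √(58279 × 17967) = 21917 / 32358.9059 ≈ 0.677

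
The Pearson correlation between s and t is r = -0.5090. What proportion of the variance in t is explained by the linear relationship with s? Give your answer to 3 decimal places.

0.259

r² = (-0.5090)² = 0.259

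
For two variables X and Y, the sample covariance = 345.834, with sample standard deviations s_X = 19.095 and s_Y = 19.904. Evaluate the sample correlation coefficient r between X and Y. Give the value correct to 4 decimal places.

r = Cov(X,Y) / (s_X · s_Y) = 345.834 / (19.095 × 19.904)
  = 345.834 / 380.0669 ≈ 0.9099

0.9099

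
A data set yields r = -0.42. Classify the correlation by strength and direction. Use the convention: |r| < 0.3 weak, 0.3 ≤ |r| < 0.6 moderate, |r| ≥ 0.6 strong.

moderate negative

r = -0.42 < 0 so the relationship is negative.
|r| = 0.42, which falls in the moderate range.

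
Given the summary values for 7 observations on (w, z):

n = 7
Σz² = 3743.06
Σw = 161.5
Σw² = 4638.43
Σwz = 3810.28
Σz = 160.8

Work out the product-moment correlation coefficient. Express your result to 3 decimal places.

0.474

r = (nΣwz − ΣwΣz) / √[(nΣw² − (Σw)²)(nΣz² − (Σz)²)]
Numerator: 7×3810.28 − 161.5×160.8 = 702.76
Denominator: √[(32469.01 − 26082.25)(26201.42 − 25856.64)] = √[6386.76 × 344.78] = 1483.9229
r = 702.76 / 1483.9229 ≈ 0.474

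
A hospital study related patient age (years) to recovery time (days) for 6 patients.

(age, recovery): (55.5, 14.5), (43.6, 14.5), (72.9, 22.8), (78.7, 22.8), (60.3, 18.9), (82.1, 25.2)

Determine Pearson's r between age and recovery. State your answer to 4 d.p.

n = 6, Σx = 393.1, Σy = 118.7, Σx² = 26865.81, Σy² = 2452.43, Σxy = 8102.02
nΣxy − ΣxΣy = 48612.12 − 46660.97 = 1951.15
nΣx² − (Σx)² = 161194.86 − 154527.61 = 6667.25; nΣy² − (Σy)² = 14714.58 − 14089.69 = 624.89
r = 1951.15 / √(6667.25 × 624.89) = 1951.15 / 2041.1511 ≈ 0.9559

0.9559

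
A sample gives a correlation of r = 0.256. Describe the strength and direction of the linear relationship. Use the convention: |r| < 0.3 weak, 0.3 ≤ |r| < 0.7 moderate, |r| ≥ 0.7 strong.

weak positive

r = 0.256 > 0 so the relationship is positive.
|r| = 0.256, which falls in the weak range.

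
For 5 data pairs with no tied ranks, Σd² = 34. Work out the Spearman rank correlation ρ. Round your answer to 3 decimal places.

-0.700

ρ = 1 − 6Σd² / [n(n²−1)] = 1 − 6×34 / (5×24)
  = 1 − 204/120 = 1 − 1.7000 ≈ -0.700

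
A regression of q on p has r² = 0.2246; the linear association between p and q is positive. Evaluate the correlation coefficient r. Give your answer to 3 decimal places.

0.474

|r| = √0.2246 = 0.474
The association is positive, so r = 0.474.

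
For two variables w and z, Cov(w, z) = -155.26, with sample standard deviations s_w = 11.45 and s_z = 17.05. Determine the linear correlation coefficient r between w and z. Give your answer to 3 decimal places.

r = Cov(w,z) / (s_w · s_z) = -155.26 / (11.45 × 17.05)
  = -155.26 / 195.2225 ≈ -0.795

-0.795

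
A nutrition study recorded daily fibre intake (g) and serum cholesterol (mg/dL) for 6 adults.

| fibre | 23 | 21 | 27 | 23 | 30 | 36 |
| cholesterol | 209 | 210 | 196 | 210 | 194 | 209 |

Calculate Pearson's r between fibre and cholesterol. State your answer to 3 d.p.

-0.302

n = 6, Σx = 160, Σy = 1228, Σx² = 4424, Σy² = 251614, Σxy = 32683
nΣxy − ΣxΣy = 196098 − 196480 = -382
nΣx² − (Σx)² = 26544 − 25600 = 944; nΣy² − (Σy)² = 1509684 − 1507984 = 1700
r = -382 / √(944 × 1700) = -382 / 1266.8070 ≈ -0.302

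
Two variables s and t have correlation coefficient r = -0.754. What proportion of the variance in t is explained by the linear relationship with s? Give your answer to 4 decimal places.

0.5685

r² = (-0.754)² = 0.5685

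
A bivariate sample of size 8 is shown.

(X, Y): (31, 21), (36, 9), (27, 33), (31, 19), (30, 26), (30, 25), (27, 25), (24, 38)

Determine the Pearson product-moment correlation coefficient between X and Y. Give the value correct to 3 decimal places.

n = 8, ΣX = 236, ΣY = 196, ΣX² = 7052, ΣY² = 5342, ΣXY = 5572
nΣXY − ΣXΣY = 44576 − 46256 = -1680
nΣX² − (ΣX)² = 56416 − 55696 = 720; nΣY² − (ΣY)² = 42736 − 38416 = 4320
r = -1680 / √(720 × 4320) = -1680 / 1763.6326 ≈ -0.953

-0.953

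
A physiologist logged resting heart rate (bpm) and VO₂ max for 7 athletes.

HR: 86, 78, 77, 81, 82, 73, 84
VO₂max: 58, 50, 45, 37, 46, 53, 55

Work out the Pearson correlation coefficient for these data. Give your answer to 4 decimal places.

0.2206

n = 7, Σx = 561, Σy = 344, Σx² = 45079, Σy² = 17208, Σxy = 27611
nΣxy − ΣxΣy = 193277 − 192984 = 293
nΣx² − (Σx)² = 315553 − 314721 = 832; nΣy² − (Σy)² = 120456 − 118336 = 2120
r = 293 / √(832 × 2120) = 293 / 1328.0964 ≈ 0.2206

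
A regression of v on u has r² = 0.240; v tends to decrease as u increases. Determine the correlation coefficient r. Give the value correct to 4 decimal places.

-0.4899

|r| = √0.240 = 0.4899
The association is negative, so r = −0.4899.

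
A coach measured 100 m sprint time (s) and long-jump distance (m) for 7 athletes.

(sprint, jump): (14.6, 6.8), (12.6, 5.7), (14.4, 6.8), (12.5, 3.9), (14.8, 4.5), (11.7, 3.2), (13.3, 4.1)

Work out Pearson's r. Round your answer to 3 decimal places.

0.655

n = 7, Σx = 93.9, Σy = 35, Σx² = 1268.35, Σy² = 187.48, Σxy = 476.34
nΣxy − ΣxΣy = 3334.38 − 3286.5 = 47.88
nΣx² − (Σx)² = 8878.45 − 8817.21 = 61.24; nΣy² − (Σy)² = 1312.36 − 1225 = 87.36
r = 47.88 / √(61.24 × 87.36) = 47.88 / 73.1432 ≈ 0.655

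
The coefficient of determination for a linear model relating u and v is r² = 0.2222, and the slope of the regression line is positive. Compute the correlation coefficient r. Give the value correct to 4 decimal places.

|r| = √0.2222 = 0.4714
The association is positive, so r = 0.4714.

0.4714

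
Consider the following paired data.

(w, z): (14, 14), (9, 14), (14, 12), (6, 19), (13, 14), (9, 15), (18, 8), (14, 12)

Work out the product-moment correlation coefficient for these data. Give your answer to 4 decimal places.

n = 8, Σw = 97, Σz = 108, Σw² = 1279, Σz² = 1526, Σwz = 1233
nΣwz − ΣwΣz = 9864 − 10476 = -612
nΣw² − (Σw)² = 10232 − 9409 = 823; nΣz² − (Σz)² = 12208 − 11664 = 544
r = -612 / √(823 × 544) = -612 / 669.1128 ≈ -0.9146

-0.9146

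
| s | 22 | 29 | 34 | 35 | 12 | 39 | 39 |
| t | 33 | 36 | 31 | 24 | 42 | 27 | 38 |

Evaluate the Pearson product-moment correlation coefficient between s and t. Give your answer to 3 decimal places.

n = 7, Σs = 210, Σt = 231, Σs² = 6892, Σt² = 7859, Σst = 6703
nΣst − ΣsΣt = 46921 − 48510 = -1589
nΣs² − (Σs)² = 48244 − 44100 = 4144; nΣt² − (Σt)² = 55013 − 53361 = 1652
r = -1589 / √(4144 × 1652) = -1589 / 2616.4648 ≈ -0.607

-0.607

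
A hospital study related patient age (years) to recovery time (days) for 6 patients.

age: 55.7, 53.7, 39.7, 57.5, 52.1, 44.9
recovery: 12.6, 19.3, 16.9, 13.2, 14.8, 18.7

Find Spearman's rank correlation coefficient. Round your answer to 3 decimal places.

-0.543

Rank age: 5, 4, 1, 6, 3, 2
Rank recovery: 1, 6, 4, 2, 3, 5
d = rank(age) − rank(recovery): 4, -2, -3, 4, 0, -3; Σd² = 54
ρ = 1 − 6Σd² / [n(n²−1)] = 1 − 6×54 / (6×35) = 1 − 324/210 ≈ -0.543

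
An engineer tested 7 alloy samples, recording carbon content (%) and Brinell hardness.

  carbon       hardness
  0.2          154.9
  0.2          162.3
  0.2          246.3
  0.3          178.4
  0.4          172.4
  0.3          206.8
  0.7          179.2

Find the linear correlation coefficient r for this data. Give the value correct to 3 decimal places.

n = 7, Σx = 2.3, Σy = 1300.3, Σx² = 0.95, Σy² = 247426.19, Σxy = 422.66
nΣxy − ΣxΣy = 2958.62 − 2990.69 = -32.07
nΣx² − (Σx)² = 6.65 − 5.29 = 1.36; nΣy² − (Σy)² = 1731983.33 − 1690780.09 = 41203.24
r = -32.07 / √(1.36 × 41203.24) = -32.07 / 236.7201 ≈ -0.135

-0.135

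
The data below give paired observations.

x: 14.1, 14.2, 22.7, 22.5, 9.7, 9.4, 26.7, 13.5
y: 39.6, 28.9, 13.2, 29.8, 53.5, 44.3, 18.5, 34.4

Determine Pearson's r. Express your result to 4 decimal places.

n = 8, Σx = 132.8, Σy = 262.2, Σx² = 2499.58, Σy² = 9816, Σxy = 3832.6
nΣxy − ΣxΣy = 30660.8 − 34820.16 = -4159.36
nΣx² − (Σx)² = 19996.64 − 17635.84 = 2360.8; nΣy² − (Σy)² = 78528 − 68748.84 = 9779.16
r = -4159.36 / √(2360.8 × 9779.16) = -4159.36 / 4804.8560 ≈ -0.8657

-0.8657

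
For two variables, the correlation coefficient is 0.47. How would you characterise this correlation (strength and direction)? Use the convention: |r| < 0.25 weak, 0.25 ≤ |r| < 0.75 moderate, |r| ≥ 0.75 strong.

moderate positive

r = 0.47 > 0 so the relationship is positive.
|r| = 0.47, which falls in the moderate range.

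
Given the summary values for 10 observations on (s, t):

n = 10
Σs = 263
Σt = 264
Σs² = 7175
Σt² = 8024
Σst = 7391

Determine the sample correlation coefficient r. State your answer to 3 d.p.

0.858

r = (nΣst − ΣsΣt) / √[(nΣs² − (Σs)²)(nΣt² − (Σt)²)]
Numerator: 10×7391 − 263×264 = 4478
Denominator: √[(71750 − 69169)(80240 − 69696)] = √[2581 × 10544] = 5216.7101
r = 4478 / 5216.7101 ≈ 0.858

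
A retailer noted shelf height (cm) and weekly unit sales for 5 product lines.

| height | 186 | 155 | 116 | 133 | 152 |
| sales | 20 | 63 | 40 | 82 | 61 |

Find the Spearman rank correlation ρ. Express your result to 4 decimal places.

-0.3000

Rank height: 5, 4, 1, 2, 3
Rank sales: 1, 4, 2, 5, 3
d = rank(height) − rank(sales): 4, 0, -1, -3, 0; Σd² = 26
ρ = 1 − 6Σd² / [n(n²−1)] = 1 − 6×26 / (5×24) = 1 − 156/120 ≈ -0.3000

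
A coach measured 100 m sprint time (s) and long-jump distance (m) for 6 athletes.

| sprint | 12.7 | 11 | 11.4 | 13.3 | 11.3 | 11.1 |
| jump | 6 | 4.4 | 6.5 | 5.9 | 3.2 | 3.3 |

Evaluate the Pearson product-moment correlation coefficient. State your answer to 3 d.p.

n = 6, Σx = 70.8, Σy = 29.3, Σx² = 840.04, Σy² = 153.55, Σxy = 349.96
nΣxy − ΣxΣy = 2099.76 − 2074.44 = 25.32
nΣx² − (Σx)² = 5040.24 − 5012.64 = 27.6; nΣy² − (Σy)² = 921.3 − 858.49 = 62.81
r = 25.32 / √(27.6 × 62.81) = 25.32 / 41.6360 ≈ 0.608

0.608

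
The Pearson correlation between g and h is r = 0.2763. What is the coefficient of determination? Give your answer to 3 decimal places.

0.076

r² = (0.2763)² = 0.076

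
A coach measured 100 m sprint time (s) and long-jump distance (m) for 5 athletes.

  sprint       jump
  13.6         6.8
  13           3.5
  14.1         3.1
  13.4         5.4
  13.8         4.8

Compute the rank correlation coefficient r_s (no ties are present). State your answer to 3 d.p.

Rank sprint: 3, 1, 5, 2, 4
Rank jump: 5, 2, 1, 4, 3
d = rank(sprint) − rank(jump): -2, -1, 4, -2, 1; Σd² = 26
ρ = 1 − 6Σd² / [n(n²−1)] = 1 − 6×26 / (5×24) = 1 − 156/120 ≈ -0.300

-0.300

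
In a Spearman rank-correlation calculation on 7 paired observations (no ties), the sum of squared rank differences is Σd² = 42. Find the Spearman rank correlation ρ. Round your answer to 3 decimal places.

0.250

ρ = 1 − 6Σd² / [n(n²−1)] = 1 − 6×42 / (7×48)
  = 1 − 252/336 = 1 − 0.7500 ≈ 0.250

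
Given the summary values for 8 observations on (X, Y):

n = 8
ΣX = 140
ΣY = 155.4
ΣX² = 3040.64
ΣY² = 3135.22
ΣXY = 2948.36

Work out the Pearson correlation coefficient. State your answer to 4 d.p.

r = (nΣXY − ΣXΣY) / √[(nΣX² − (ΣX)²)(nΣY² − (ΣY)²)]
Numerator: 8×2948.36 − 140×155.4 = 1830.88
Denominator: √[(24325.12 − 19600)(25081.76 − 24149.16)] = √[4725.12 × 932.6] = 2099.2015
r = 1830.88 / 2099.2015 ≈ 0.8722

0.8722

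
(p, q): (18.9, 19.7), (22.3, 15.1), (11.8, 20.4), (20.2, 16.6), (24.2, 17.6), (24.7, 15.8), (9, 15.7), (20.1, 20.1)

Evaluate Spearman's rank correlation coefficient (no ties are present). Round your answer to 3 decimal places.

Rank p: 3, 6, 2, 5, 7, 8, 1, 4
Rank q: 6, 1, 8, 4, 5, 3, 2, 7
d = rank(p) − rank(q): -3, 5, -6, 1, 2, 5, -1, -3; Σd² = 110
ρ = 1 − 6Σd² / [n(n²−1)] = 1 − 6×110 / (8×63) = 1 − 660/504 ≈ -0.310

-0.310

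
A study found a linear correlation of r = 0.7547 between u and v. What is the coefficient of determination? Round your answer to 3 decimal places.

0.570

r² = (0.7547)² = 0.570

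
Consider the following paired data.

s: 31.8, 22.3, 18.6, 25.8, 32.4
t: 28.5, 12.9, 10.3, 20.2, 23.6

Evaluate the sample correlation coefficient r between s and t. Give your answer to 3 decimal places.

0.953

n = 5, Σs = 130.9, Σt = 95.5, Σs² = 3569.89, Σt² = 2049.75, Σst = 2671.35
nΣst − ΣsΣt = 13356.75 − 12500.95 = 855.8
nΣs² − (Σs)² = 17849.45 − 17134.81 = 714.64; nΣt² − (Σt)² = 10248.75 − 9120.25 = 1128.5
r = 855.8 / √(714.64 × 1128.5) = 855.8 / 898.0374 ≈ 0.953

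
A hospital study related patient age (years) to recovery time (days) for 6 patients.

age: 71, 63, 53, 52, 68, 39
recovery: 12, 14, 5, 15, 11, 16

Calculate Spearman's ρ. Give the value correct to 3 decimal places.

Rank age: 6, 4, 3, 2, 5, 1
Rank recovery: 3, 4, 1, 5, 2, 6
d = rank(age) − rank(recovery): 3, 0, 2, -3, 3, -5; Σd² = 56
ρ = 1 − 6Σd² / [n(n²−1)] = 1 − 6×56 / (6×35) = 1 − 336/210 ≈ -0.600

-0.600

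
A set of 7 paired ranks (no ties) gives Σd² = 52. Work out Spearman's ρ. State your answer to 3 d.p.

0.071

ρ = 1 − 6Σd² / [n(n²−1)] = 1 − 6×52 / (7×48)
  = 1 − 312/336 = 1 − 0.9286 ≈ 0.071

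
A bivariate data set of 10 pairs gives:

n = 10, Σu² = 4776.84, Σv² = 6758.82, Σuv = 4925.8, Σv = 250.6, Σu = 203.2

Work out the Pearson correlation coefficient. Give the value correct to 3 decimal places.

r = (nΣuv − ΣuΣv) / √[(nΣu² − (Σu)²)(nΣv² − (Σv)²)]
Numerator: 10×4925.8 − 203.2×250.6 = -1663.92
Denominator: √[(47768.4 − 41290.24)(67588.2 − 62800.36)] = √[6478.16 × 4787.84] = 5569.2364
r = -1663.92 / 5569.2364 ≈ -0.299

-0.299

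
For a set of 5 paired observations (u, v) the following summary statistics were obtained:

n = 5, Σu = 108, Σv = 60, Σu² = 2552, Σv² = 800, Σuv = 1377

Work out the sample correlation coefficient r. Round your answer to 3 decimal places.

0.612

r = (nΣuv − ΣuΣv) / √[(nΣu² − (Σu)²)(nΣv² − (Σv)²)]
Numerator: 5×1377 − 108×60 = 405
Denominator: √[(12760 − 11664)(4000 − 3600)] = √[1096 × 400] = 662.1178
r = 405 / 662.1178 ≈ 0.612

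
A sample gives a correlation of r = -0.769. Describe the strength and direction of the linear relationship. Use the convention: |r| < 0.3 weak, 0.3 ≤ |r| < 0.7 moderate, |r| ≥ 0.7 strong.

strong negative

r = -0.769 < 0 so the relationship is negative.
|r| = 0.769, which falls in the strong range.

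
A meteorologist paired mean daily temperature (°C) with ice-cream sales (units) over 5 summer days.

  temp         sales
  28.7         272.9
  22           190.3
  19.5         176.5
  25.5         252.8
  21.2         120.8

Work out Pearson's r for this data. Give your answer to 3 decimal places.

0.860

n = 5, Σx = 116.9, Σy = 1013.3, Σx² = 2787.63, Σy² = 220341.23, Σxy = 24467.94
nΣxy − ΣxΣy = 122339.7 − 118454.77 = 3884.93
nΣx² − (Σx)² = 13938.15 − 13665.61 = 272.54; nΣy² − (Σy)² = 1101706.15 − 1026776.89 = 74929.26
r = 3884.93 / √(272.54 × 74929.26) = 3884.93 / 4518.9845 ≈ 0.860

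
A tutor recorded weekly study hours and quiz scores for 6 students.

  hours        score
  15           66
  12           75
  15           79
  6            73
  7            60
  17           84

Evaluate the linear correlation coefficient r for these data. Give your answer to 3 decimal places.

n = 6, Σx = 72, Σy = 437, Σx² = 968, Σy² = 32207, Σxy = 5361
nΣxy − ΣxΣy = 32166 − 31464 = 702
nΣx² − (Σx)² = 5808 − 5184 = 624; nΣy² − (Σy)² = 193242 − 190969 = 2273
r = 702 / √(624 × 2273) = 702 / 1190.9458 ≈ 0.589

0.589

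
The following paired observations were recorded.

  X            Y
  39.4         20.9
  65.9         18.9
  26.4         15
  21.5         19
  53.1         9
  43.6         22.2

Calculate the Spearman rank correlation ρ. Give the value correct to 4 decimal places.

-0.2000

Rank X: 3, 6, 2, 1, 5, 4
Rank Y: 5, 3, 2, 4, 1, 6
d = rank(X) − rank(Y): -2, 3, 0, -3, 4, -2; Σd² = 42
ρ = 1 − 6Σd² / [n(n²−1)] = 1 − 6×42 / (6×35) = 1 − 252/210 ≈ -0.2000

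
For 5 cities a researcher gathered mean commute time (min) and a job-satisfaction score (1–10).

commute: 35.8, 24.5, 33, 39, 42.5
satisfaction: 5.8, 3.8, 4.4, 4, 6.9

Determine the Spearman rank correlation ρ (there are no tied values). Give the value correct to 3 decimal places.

0.700

Rank commute: 3, 1, 2, 4, 5
Rank satisfaction: 4, 1, 3, 2, 5
d = rank(commute) − rank(satisfaction): -1, 0, -1, 2, 0; Σd² = 6
ρ = 1 − 6Σd² / [n(n²−1)] = 1 − 6×6 / (5×24) = 1 − 36/120 ≈ 0.700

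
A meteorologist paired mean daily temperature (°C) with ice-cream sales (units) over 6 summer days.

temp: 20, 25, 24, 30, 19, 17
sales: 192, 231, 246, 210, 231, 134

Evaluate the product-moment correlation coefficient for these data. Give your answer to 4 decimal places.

n = 6, Σx = 135, Σy = 1244, Σx² = 3151, Σy² = 266158, Σxy = 28486
nΣxy − ΣxΣy = 170916 − 167940 = 2976
nΣx² − (Σx)² = 18906 − 18225 = 681; nΣy² − (Σy)² = 1596948 − 1547536 = 49412
r = 2976 / √(681 × 49412) = 2976 / 5800.8251 ≈ 0.5130

0.5130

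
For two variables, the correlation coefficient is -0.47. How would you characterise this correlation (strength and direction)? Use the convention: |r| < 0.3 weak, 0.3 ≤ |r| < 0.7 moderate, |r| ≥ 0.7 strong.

moderate negative

r = -0.47 < 0 so the relationship is negative.
|r| = 0.47, which falls in the moderate range.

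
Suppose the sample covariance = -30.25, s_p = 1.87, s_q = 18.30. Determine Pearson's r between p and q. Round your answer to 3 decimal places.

-0.884

r = Cov(p,q) / (s_p · s_q) = -30.25 / (1.87 × 18.30)
  = -30.25 / 34.2210 ≈ -0.884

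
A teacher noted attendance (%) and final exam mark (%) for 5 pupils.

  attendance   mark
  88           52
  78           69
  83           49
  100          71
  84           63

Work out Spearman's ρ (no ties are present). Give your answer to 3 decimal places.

0.300

Rank attendance: 4, 1, 2, 5, 3
Rank mark: 2, 4, 1, 5, 3
d = rank(attendance) − rank(mark): 2, -3, 1, 0, 0; Σd² = 14
ρ = 1 − 6Σd² / [n(n²−1)] = 1 − 6×14 / (5×24) = 1 − 84/120 ≈ 0.300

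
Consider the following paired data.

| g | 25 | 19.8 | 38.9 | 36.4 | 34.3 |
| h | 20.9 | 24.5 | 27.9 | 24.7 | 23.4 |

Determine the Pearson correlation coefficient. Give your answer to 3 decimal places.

n = 5, Σg = 154.4, Σh = 121.4, Σg² = 5031.7, Σh² = 2973.12, Σgh = 3794.61
nΣgh − ΣgΣh = 18973.05 − 18744.16 = 228.89
nΣg² − (Σg)² = 25158.5 − 23839.36 = 1319.14; nΣh² − (Σh)² = 14865.6 − 14737.96 = 127.64
r = 228.89 / √(1319.14 × 127.64) = 228.89 / 410.3353 ≈ 0.558

0.558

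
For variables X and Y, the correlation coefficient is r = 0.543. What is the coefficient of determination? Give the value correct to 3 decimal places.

0.295

r² = (0.543)² = 0.295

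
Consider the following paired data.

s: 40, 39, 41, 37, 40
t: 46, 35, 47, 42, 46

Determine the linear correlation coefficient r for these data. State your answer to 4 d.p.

n = 5, Σs = 197, Σt = 216, Σs² = 7771, Σt² = 9430, Σst = 8526
nΣst − ΣsΣt = 42630 − 42552 = 78
nΣs² − (Σs)² = 38855 − 38809 = 46; nΣt² − (Σt)² = 47150 − 46656 = 494
r = 78 / √(46 × 494) = 78 / 150.7448 ≈ 0.5174

0.5174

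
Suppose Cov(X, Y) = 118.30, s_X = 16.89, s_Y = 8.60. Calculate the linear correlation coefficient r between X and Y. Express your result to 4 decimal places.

r = Cov(X,Y) / (s_X · s_Y) = 118.30 / (16.89 × 8.60)
  = 118.30 / 145.2540 ≈ 0.8144

0.8144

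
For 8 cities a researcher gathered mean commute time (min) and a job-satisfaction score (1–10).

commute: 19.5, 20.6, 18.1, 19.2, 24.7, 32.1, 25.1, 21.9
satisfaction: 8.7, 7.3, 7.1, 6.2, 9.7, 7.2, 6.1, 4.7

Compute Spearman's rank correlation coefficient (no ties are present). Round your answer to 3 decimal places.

Rank commute: 3, 4, 1, 2, 6, 8, 7, 5
Rank satisfaction: 7, 6, 4, 3, 8, 5, 2, 1
d = rank(commute) − rank(satisfaction): -4, -2, -3, -1, -2, 3, 5, 4; Σd² = 84
ρ = 1 − 6Σd² / [n(n²−1)] = 1 − 6×84 / (8×63) = 1 − 504/504 ≈ 0.000

0.000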